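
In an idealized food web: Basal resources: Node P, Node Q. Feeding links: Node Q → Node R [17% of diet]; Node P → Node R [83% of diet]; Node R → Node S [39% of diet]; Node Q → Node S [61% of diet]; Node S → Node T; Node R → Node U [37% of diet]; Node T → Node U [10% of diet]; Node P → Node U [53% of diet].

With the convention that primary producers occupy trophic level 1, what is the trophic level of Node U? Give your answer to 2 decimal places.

2.61

Node R: 1 + (0.17×1 + 0.83×1) = 2
Node S: 1 + (0.39×2 + 0.61×1) = 2.39
Node T: 1 + 2.39 = 3.39
Node U: 1 + (0.37×2 + 0.1×3.39 + 0.53×1) = 2.609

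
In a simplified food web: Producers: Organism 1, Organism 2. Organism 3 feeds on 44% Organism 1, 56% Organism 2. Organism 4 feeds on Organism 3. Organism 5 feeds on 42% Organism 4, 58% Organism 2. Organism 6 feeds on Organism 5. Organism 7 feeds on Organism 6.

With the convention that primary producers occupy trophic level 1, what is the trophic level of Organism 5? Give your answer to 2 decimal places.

Organism 3: 1 + (0.44×1 + 0.56×1) = 2
Organism 4: 1 + 2 = 3
Organism 5: 1 + (0.42×3 + 0.58×1) = 2.84
Organism 6: 1 + 2.84 = 3.84
Organism 7: 1 + 3.84 = 4.84

2.84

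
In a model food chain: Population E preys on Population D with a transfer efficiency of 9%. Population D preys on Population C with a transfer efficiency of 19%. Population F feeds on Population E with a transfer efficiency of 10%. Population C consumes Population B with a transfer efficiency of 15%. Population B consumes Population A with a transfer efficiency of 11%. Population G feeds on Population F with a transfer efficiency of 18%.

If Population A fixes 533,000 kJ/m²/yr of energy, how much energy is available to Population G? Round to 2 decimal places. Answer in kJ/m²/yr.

Population B: 533000 × 0.11 = 58630 kJ/m²/yr
Population C: 58630 × 0.15 = 8794.5 kJ/m²/yr
Population D: 8794.5 × 0.19 = 1670.955 kJ/m²/yr
Population E: 1670.955 × 0.09 = 150.38595 kJ/m²/yr
Population F: 150.38595 × 0.1 = 15.038595 kJ/m²/yr
Population G: 15.038595 × 0.18 = 2.7069471 kJ/m²/yr

2.71 kJ/m²/yr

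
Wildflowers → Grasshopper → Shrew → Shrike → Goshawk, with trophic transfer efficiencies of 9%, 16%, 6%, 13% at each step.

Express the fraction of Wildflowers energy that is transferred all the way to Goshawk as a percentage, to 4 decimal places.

0.0112%

Product of link efficiencies: 0.09 × 0.16 × 0.06 × 0.13 = 0.00011232
As a percentage: 0.00011232 × 100 = 0.0112%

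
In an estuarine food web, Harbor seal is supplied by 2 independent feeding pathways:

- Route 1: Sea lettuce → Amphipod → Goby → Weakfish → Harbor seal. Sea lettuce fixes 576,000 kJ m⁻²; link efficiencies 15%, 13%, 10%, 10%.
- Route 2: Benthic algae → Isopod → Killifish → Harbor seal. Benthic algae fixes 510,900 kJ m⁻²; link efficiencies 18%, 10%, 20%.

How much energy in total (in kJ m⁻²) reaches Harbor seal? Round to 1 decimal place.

Route 1: 576000 × 0.15 × 0.13 × 0.1 × 0.1 = 112.32 kJ m⁻²
Route 2: 510900 × 0.18 × 0.1 × 0.2 = 1839.24 kJ m⁻²
Total at Harbor seal: 112.32 + 1839.24 = 1951.56 kJ m⁻²

1951.6 kJ m⁻²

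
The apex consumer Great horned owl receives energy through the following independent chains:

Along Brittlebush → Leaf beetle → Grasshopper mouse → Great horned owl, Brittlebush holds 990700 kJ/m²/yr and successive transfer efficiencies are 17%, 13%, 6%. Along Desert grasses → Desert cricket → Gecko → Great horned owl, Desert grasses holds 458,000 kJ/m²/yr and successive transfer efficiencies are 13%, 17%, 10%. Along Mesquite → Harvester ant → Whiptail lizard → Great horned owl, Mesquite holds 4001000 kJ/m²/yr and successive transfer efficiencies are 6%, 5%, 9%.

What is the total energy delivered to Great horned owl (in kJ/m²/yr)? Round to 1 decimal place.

Via Brittlebush: 990700 × 0.17 × 0.13 × 0.06 = 1313.6682 kJ/m²/yr
Via Desert grasses: 458000 × 0.13 × 0.17 × 0.1 = 1012.18 kJ/m²/yr
Via Mesquite: 4001000 × 0.06 × 0.05 × 0.09 = 1080.27 kJ/m²/yr
Total at Great horned owl: 1313.6682 + 1012.18 + 1080.27 = 3406.1182 kJ/m²/yr

3406.1 kJ/m²/yr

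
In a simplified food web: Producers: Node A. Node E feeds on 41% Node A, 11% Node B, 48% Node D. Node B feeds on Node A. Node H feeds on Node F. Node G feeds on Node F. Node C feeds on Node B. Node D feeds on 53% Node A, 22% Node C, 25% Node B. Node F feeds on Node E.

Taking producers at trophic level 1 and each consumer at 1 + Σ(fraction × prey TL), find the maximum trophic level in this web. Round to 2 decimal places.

Node B: 1 + 1 = 2
Node C: 1 + 2 = 3
Node D: 1 + (0.53×1 + 0.22×3 + 0.25×2) = 2.69
Node E: 1 + (0.41×1 + 0.11×2 + 0.48×2.69) = 2.9212
Node F: 1 + 2.9212 = 3.9212
Node G: 1 + 3.9212 = 4.9212
Node H: 1 + 3.9212 = 4.9212

4.92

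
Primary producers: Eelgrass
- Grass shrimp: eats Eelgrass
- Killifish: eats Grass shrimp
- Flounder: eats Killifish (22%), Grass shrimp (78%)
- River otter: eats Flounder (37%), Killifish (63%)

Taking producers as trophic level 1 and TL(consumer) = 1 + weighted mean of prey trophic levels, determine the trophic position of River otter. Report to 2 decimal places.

4.08

Grass shrimp: 1 + 1 = 2
Killifish: 1 + 2 = 3
Flounder: 1 + (0.22×3 + 0.78×2) = 3.22
River otter: 1 + (0.37×3.22 + 0.63×3) = 4.0814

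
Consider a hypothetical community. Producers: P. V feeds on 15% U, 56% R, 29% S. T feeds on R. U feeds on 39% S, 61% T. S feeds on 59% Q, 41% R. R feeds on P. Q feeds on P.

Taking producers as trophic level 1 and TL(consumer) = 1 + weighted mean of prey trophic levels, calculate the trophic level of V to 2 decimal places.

3.59

Q: 1 + 1 = 2
R: 1 + 1 = 2
S: 1 + (0.59×2 + 0.41×2) = 3
T: 1 + 2 = 3
U: 1 + (0.39×3 + 0.61×3) = 4
V: 1 + (0.15×4 + 0.56×2 + 0.29×3) = 3.59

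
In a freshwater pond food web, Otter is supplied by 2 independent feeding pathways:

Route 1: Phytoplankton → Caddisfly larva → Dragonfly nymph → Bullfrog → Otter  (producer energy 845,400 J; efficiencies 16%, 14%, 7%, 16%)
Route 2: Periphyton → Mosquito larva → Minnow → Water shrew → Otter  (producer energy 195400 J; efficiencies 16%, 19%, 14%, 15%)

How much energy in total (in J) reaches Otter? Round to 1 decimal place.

Route 1: 845400 × 0.16 × 0.14 × 0.07 × 0.16 = 212.093952 J
Route 2: 195400 × 0.16 × 0.19 × 0.14 × 0.15 = 124.74336 J
Total at Otter: 212.093952 + 124.74336 = 336.837312 J

336.8 J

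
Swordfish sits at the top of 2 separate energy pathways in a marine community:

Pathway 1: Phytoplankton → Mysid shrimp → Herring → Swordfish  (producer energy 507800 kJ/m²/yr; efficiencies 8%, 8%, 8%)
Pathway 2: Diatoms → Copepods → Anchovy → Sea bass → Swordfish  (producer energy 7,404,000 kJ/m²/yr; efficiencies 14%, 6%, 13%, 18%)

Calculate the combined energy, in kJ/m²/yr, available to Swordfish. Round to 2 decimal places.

1715.32 kJ/m²/yr

Pathway 1: 507800 × 0.08 × 0.08 × 0.08 = 259.9936 kJ/m²/yr
Pathway 2: 7404000 × 0.14 × 0.06 × 0.13 × 0.18 = 1455.33024 kJ/m²/yr
Total at Swordfish: 259.9936 + 1455.33024 = 1715.32384 kJ/m²/yr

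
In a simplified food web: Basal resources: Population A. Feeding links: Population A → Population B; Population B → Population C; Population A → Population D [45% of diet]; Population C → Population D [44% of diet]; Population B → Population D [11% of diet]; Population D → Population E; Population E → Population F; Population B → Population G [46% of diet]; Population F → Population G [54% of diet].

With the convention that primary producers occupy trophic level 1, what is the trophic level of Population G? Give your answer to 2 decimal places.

4.61

Population B: 1 + 1 = 2
Population C: 1 + 2 = 3
Population D: 1 + (0.45×1 + 0.44×3 + 0.11×2) = 2.99
Population E: 1 + 2.99 = 3.99
Population F: 1 + 3.99 = 4.99
Population G: 1 + (0.46×2 + 0.54×4.99) = 4.6146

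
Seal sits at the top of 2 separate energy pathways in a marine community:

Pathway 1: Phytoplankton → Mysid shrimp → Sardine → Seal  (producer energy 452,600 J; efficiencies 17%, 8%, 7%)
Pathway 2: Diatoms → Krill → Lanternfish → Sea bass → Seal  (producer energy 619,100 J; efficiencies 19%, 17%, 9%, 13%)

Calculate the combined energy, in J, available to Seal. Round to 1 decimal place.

664.8 J

Pathway 1: 452600 × 0.17 × 0.08 × 0.07 = 430.8752 J
Pathway 2: 619100 × 0.19 × 0.17 × 0.09 × 0.13 = 233.964081 J
Total at Seal: 430.8752 + 233.964081 = 664.839281 J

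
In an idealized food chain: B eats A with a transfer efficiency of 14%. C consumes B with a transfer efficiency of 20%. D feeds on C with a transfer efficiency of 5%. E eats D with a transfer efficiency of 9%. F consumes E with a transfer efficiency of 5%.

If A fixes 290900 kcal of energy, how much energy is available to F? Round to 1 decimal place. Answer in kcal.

1.8 kcal

B: 290900 × 0.14 = 40726 kcal
C: 40726 × 0.2 = 8145.2 kcal
D: 8145.2 × 0.05 = 407.26 kcal
E: 407.26 × 0.09 = 36.6534 kcal
F: 36.6534 × 0.05 = 1.83267 kcal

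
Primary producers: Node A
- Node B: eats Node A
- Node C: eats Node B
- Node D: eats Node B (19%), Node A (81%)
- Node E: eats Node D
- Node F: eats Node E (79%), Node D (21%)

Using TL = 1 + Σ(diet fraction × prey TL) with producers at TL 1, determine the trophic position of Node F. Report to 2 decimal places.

Node B: 1 + 1 = 2
Node C: 1 + 2 = 3
Node D: 1 + (0.19×2 + 0.81×1) = 2.19
Node E: 1 + 2.19 = 3.19
Node F: 1 + (0.79×3.19 + 0.21×2.19) = 3.98

3.98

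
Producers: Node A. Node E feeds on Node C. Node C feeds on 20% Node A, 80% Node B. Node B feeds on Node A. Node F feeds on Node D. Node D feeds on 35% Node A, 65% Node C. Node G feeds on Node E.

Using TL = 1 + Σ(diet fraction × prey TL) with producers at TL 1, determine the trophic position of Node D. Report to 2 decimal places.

Node B: 1 + 1 = 2
Node C: 1 + (0.2×1 + 0.8×2) = 2.8
Node D: 1 + (0.35×1 + 0.65×2.8) = 3.17
Node E: 1 + 2.8 = 3.8
Node F: 1 + 3.17 = 4.17
Node G: 1 + 3.8 = 4.8

3.17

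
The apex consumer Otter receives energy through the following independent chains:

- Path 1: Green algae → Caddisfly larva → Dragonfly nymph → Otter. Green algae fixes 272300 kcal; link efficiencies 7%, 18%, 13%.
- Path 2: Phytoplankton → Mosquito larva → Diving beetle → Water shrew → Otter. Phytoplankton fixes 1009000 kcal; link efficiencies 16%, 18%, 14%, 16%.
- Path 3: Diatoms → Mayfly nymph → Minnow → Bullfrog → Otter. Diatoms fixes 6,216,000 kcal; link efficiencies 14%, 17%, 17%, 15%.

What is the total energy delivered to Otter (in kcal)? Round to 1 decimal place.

4869.4 kcal

Path 1: 272300 × 0.07 × 0.18 × 0.13 = 446.0274 kcal
Path 2: 1009000 × 0.16 × 0.18 × 0.14 × 0.16 = 650.92608 kcal
Path 3: 6216000 × 0.14 × 0.17 × 0.17 × 0.15 = 3772.4904 kcal
Total at Otter: 446.0274 + 650.92608 + 3772.4904 = 4869.44388 kcal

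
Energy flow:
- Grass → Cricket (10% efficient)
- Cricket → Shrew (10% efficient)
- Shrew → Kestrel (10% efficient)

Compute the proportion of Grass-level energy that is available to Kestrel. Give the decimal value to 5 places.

Product of link efficiencies: 0.1 × 0.1 × 0.1 = 0.001

0.00100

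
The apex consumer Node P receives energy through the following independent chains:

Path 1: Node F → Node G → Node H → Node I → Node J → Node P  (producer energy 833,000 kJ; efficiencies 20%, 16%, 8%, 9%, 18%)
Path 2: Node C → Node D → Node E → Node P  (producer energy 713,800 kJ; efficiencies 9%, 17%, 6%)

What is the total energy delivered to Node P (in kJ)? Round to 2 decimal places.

Path 1: 833000 × 0.2 × 0.16 × 0.08 × 0.09 × 0.18 = 34.546176 kJ
Path 2: 713800 × 0.09 × 0.17 × 0.06 = 655.2684 kJ
Total at Node P: 34.546176 + 655.2684 = 689.814576 kJ

689.81 kJ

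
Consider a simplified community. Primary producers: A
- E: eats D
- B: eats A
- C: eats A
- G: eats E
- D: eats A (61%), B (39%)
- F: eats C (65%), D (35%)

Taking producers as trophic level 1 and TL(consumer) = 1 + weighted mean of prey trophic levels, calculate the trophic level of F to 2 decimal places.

B: 1 + 1 = 2
C: 1 + 1 = 2
D: 1 + (0.61×1 + 0.39×2) = 2.39
E: 1 + 2.39 = 3.39
F: 1 + (0.65×2 + 0.35×2.39) = 3.1365
G: 1 + 3.39 = 4.39

3.14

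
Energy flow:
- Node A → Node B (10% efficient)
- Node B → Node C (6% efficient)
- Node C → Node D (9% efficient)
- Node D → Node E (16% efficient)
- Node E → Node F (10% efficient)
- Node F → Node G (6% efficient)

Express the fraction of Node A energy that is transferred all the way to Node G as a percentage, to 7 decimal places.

0.0000518%

Product of link efficiencies: 0.1 × 0.06 × 0.09 × 0.16 × 0.1 × 0.06 = 0.0000005184
As a percentage: 0.0000005184 × 100 = 0.0000518%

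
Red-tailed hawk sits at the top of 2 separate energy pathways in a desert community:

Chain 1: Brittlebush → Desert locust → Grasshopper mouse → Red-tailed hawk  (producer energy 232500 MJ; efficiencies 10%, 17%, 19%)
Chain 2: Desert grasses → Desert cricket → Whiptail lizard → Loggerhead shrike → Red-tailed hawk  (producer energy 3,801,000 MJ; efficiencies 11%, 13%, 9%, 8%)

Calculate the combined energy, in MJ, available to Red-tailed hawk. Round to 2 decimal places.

Chain 1: 232500 × 0.1 × 0.17 × 0.19 = 750.975 MJ
Chain 2: 3801000 × 0.11 × 0.13 × 0.09 × 0.08 = 391.35096 MJ
Total at Red-tailed hawk: 750.975 + 391.35096 = 1142.32596 MJ

1142.33 MJ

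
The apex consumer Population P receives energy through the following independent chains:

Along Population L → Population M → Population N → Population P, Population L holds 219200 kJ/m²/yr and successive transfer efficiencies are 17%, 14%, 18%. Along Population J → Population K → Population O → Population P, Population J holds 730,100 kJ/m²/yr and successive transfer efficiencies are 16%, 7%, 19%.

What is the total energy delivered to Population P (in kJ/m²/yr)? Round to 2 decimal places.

2492.71 kJ/m²/yr

Via Population L: 219200 × 0.17 × 0.14 × 0.18 = 939.0528 kJ/m²/yr
Via Population J: 730100 × 0.16 × 0.07 × 0.19 = 1553.6528 kJ/m²/yr
Total at Population P: 939.0528 + 1553.6528 = 2492.7056 kJ/m²/yr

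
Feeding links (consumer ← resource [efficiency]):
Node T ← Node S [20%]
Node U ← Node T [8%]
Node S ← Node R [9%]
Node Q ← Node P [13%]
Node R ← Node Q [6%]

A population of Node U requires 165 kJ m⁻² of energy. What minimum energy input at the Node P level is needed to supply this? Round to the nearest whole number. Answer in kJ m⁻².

Cumulative transfer efficiency: 0.13 × 0.06 × 0.09 × 0.2 × 0.08 = 0.000011232
Node P energy = 165 / 0.000011232 = 14690171 kJ m⁻²

14690171 kJ m⁻²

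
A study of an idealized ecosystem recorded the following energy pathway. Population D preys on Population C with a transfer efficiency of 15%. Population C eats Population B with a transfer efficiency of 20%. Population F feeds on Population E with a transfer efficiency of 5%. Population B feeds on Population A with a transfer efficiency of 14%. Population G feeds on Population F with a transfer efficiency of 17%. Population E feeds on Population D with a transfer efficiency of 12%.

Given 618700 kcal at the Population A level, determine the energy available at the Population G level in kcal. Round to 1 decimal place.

Population B: 618700 × 0.14 = 86618 kcal
Population C: 86618 × 0.2 = 17323.6 kcal
Population D: 17323.6 × 0.15 = 2598.54 kcal
Population E: 2598.54 × 0.12 = 311.8248 kcal
Population F: 311.8248 × 0.05 = 15.59124 kcal
Population G: 15.59124 × 0.17 = 2.6505108 kcal

2.7 kcal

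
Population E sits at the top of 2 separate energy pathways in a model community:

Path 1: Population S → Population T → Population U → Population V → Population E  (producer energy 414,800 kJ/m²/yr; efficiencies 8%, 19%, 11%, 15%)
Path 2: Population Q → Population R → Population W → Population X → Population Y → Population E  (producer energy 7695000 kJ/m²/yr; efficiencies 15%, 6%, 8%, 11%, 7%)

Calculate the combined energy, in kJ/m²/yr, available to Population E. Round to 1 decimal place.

Path 1: 414800 × 0.08 × 0.19 × 0.11 × 0.15 = 104.03184 kJ/m²/yr
Path 2: 7695000 × 0.15 × 0.06 × 0.08 × 0.11 × 0.07 = 42.66108 kJ/m²/yr
Total at Population E: 104.03184 + 42.66108 = 146.69292 kJ/m²/yr

146.7 kJ/m²/yr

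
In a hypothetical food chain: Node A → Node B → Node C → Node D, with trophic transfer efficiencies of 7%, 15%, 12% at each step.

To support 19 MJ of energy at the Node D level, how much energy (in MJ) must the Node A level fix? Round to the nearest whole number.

15079 MJ

Cumulative transfer efficiency: 0.07 × 0.15 × 0.12 = 0.00126
Node A energy = 19 / 0.00126 = 15079 MJ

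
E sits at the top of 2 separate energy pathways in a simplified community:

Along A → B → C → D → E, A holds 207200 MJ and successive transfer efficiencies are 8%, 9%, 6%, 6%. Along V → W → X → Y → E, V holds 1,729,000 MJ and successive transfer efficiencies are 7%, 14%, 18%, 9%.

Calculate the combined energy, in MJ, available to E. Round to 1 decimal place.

Via A: 207200 × 0.08 × 0.09 × 0.06 × 0.06 = 5.370624 MJ
Via V: 1729000 × 0.07 × 0.14 × 0.18 × 0.09 = 274.49604 MJ
Total at E: 5.370624 + 274.49604 = 279.866664 MJ

279.9 MJ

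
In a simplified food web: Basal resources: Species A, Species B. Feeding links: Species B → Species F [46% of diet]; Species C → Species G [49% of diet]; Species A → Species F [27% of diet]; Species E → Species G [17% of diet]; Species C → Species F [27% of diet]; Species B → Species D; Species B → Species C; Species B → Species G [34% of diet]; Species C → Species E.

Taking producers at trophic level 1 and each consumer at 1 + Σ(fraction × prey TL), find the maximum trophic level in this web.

Species C: 1 + 1 = 2
Species D: 1 + 1 = 2
Species E: 1 + 2 = 3
Species F: 1 + (0.46×1 + 0.27×2 + 0.27×1) = 2.27
Species G: 1 + (0.17×3 + 0.49×2 + 0.34×1) = 2.83

3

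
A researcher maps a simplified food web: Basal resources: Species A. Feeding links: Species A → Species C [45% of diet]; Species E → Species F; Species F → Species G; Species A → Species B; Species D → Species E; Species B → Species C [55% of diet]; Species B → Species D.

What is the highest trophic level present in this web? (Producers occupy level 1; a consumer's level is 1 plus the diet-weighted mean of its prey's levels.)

6

Species B: 1 + 1 = 2
Species C: 1 + (0.55×2 + 0.45×1) = 2.55
Species D: 1 + 2 = 3
Species E: 1 + 3 = 4
Species F: 1 + 4 = 5
Species G: 1 + 5 = 6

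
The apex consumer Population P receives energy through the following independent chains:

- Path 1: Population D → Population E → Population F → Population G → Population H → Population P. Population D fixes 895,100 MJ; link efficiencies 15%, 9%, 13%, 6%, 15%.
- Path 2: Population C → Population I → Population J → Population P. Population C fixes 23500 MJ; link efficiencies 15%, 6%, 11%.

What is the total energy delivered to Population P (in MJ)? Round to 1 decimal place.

37.4 MJ

Path 1: 895100 × 0.15 × 0.09 × 0.13 × 0.06 × 0.15 = 14.1381045 MJ
Path 2: 23500 × 0.15 × 0.06 × 0.11 = 23.265 MJ
Total at Population P: 14.1381045 + 23.265 = 37.4031045 MJ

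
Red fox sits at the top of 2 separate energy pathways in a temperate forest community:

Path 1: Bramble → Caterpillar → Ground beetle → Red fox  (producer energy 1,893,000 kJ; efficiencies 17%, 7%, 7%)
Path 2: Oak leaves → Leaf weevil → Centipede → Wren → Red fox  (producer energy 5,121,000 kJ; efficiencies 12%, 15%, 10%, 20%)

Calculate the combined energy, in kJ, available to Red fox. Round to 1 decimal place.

3420.4 kJ

Path 1: 1893000 × 0.17 × 0.07 × 0.07 = 1576.869 kJ
Path 2: 5121000 × 0.12 × 0.15 × 0.1 × 0.2 = 1843.56 kJ
Total at Red fox: 1576.869 + 1843.56 = 3420.429 kJ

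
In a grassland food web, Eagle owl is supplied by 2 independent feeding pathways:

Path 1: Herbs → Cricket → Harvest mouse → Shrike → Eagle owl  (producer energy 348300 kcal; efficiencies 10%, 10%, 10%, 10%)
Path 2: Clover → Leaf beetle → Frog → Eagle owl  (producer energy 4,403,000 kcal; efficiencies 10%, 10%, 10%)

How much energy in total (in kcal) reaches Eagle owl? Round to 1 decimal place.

4437.8 kcal

Path 1: 348300 × 0.1 × 0.1 × 0.1 × 0.1 = 34.83 kcal
Path 2: 4403000 × 0.1 × 0.1 × 0.1 = 4403 kcal
Total at Eagle owl: 34.83 + 4403 = 4437.83 kcal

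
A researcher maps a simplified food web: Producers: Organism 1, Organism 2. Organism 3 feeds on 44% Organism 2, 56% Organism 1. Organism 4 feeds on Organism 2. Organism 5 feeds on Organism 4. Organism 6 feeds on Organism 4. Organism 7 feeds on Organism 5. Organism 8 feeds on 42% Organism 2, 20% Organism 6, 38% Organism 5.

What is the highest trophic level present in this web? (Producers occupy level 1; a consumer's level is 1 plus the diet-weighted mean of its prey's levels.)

Organism 3: 1 + (0.44×1 + 0.56×1) = 2
Organism 4: 1 + 1 = 2
Organism 5: 1 + 2 = 3
Organism 6: 1 + 2 = 3
Organism 7: 1 + 3 = 4
Organism 8: 1 + (0.42×1 + 0.2×3 + 0.38×3) = 3.16

4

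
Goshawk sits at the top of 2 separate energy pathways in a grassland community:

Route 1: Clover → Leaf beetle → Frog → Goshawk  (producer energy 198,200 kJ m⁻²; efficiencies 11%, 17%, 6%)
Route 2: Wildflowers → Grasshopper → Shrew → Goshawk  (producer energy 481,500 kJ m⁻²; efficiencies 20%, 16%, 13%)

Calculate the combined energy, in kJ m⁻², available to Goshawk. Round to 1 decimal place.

2225.4 kJ m⁻²

Route 1: 198200 × 0.11 × 0.17 × 0.06 = 222.3804 kJ m⁻²
Route 2: 481500 × 0.2 × 0.16 × 0.13 = 2003.04 kJ m⁻²
Total at Goshawk: 222.3804 + 2003.04 = 2225.4204 kJ m⁻²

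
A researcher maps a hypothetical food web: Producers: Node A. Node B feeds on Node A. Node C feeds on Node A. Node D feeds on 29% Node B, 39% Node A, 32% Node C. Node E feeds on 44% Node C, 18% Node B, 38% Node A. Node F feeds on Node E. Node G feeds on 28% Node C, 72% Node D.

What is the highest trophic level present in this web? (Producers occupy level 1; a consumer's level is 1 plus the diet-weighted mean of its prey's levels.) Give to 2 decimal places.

3.62

Node B: 1 + 1 = 2
Node C: 1 + 1 = 2
Node D: 1 + (0.29×2 + 0.39×1 + 0.32×2) = 2.61
Node E: 1 + (0.44×2 + 0.18×2 + 0.38×1) = 2.62
Node F: 1 + 2.62 = 3.62
Node G: 1 + (0.28×2 + 0.72×2.61) = 3.4392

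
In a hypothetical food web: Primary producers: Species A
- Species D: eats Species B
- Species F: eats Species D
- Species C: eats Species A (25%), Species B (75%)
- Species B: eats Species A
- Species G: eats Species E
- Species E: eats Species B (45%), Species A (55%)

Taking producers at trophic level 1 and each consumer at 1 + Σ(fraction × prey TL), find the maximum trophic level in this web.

Species B: 1 + 1 = 2
Species C: 1 + (0.25×1 + 0.75×2) = 2.75
Species D: 1 + 2 = 3
Species E: 1 + (0.45×2 + 0.55×1) = 2.45
Species F: 1 + 3 = 4
Species G: 1 + 2.45 = 3.45

4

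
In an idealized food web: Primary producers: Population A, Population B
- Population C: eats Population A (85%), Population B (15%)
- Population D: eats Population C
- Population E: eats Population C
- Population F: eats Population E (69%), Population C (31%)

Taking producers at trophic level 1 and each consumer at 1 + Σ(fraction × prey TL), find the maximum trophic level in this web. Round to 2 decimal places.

Population C: 1 + (0.85×1 + 0.15×1) = 2
Population D: 1 + 2 = 3
Population E: 1 + 2 = 3
Population F: 1 + (0.69×3 + 0.31×2) = 3.69

3.69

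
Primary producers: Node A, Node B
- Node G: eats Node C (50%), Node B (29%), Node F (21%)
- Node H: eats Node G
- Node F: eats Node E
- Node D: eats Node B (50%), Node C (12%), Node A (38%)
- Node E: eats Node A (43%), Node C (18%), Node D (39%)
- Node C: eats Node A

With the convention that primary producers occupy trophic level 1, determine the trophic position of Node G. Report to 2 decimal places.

3.05

Node C: 1 + 1 = 2
Node D: 1 + (0.5×1 + 0.12×2 + 0.38×1) = 2.12
Node E: 1 + (0.43×1 + 0.18×2 + 0.39×2.12) = 2.6168
Node F: 1 + 2.6168 = 3.6168
Node G: 1 + (0.5×2 + 0.29×1 + 0.21×3.6168) = 3.049528
Node H: 1 + 3.049528 = 4.049528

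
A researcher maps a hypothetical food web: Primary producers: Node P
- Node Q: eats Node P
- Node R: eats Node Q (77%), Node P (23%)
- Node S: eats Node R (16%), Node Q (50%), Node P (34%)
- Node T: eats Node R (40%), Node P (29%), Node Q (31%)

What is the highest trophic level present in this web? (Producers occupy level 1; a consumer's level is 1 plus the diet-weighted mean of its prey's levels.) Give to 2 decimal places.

3.02

Node Q: 1 + 1 = 2
Node R: 1 + (0.77×2 + 0.23×1) = 2.77
Node S: 1 + (0.16×2.77 + 0.5×2 + 0.34×1) = 2.7832
Node T: 1 + (0.4×2.77 + 0.29×1 + 0.31×2) = 3.018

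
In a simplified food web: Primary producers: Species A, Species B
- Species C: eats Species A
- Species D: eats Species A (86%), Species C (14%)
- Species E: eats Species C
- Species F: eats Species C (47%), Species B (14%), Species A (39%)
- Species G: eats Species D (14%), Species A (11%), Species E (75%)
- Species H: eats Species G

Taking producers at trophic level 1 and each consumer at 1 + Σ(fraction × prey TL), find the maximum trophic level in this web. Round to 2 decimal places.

Species C: 1 + 1 = 2
Species D: 1 + (0.86×1 + 0.14×2) = 2.14
Species E: 1 + 2 = 3
Species F: 1 + (0.47×2 + 0.14×1 + 0.39×1) = 2.47
Species G: 1 + (0.14×2.14 + 0.11×1 + 0.75×3) = 3.6596
Species H: 1 + 3.6596 = 4.6596

4.66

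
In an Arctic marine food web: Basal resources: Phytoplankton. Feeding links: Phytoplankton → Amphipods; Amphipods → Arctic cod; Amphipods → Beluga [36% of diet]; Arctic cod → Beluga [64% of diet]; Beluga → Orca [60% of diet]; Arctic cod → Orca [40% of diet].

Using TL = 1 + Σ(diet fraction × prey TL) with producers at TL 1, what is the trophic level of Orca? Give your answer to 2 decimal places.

4.38

Amphipods: 1 + 1 = 2
Arctic cod: 1 + 2 = 3
Beluga: 1 + (0.36×2 + 0.64×3) = 3.64
Orca: 1 + (0.6×3.64 + 0.4×3) = 4.384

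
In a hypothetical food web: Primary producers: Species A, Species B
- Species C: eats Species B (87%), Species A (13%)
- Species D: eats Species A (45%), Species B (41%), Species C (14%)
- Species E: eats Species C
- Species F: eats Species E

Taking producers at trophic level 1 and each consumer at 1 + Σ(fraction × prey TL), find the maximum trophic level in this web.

Species C: 1 + (0.87×1 + 0.13×1) = 2
Species D: 1 + (0.45×1 + 0.41×1 + 0.14×2) = 2.14
Species E: 1 + 2 = 3
Species F: 1 + 3 = 4

4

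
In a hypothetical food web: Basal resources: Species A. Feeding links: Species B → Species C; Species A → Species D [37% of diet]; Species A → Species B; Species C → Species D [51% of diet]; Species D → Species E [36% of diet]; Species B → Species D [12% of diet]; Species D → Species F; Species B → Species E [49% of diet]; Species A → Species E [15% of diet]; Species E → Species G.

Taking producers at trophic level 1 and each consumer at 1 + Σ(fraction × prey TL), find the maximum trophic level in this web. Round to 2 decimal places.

Species B: 1 + 1 = 2
Species C: 1 + 2 = 3
Species D: 1 + (0.37×1 + 0.12×2 + 0.51×3) = 3.14
Species E: 1 + (0.49×2 + 0.36×3.14 + 0.15×1) = 3.2604
Species F: 1 + 3.14 = 4.14
Species G: 1 + 3.2604 = 4.2604

4.26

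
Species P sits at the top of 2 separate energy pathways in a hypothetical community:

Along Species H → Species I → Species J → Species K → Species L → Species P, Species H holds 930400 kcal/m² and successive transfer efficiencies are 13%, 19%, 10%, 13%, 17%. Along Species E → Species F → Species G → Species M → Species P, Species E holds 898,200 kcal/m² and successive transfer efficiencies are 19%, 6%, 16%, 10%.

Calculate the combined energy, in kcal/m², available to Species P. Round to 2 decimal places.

214.62 kcal/m²

Via Species H: 930400 × 0.13 × 0.19 × 0.1 × 0.13 × 0.17 = 50.7877448 kcal/m²
Via Species E: 898200 × 0.19 × 0.06 × 0.16 × 0.1 = 163.83168 kcal/m²
Total at Species P: 50.7877448 + 163.83168 = 214.6194248 kcal/m²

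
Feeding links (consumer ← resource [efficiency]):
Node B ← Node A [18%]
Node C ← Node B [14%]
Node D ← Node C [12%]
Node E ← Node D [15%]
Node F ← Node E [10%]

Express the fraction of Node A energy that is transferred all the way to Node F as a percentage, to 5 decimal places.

0.00454%

Product of link efficiencies: 0.18 × 0.14 × 0.12 × 0.15 × 0.1 = 0.00004536
As a percentage: 0.00004536 × 100 = 0.00454%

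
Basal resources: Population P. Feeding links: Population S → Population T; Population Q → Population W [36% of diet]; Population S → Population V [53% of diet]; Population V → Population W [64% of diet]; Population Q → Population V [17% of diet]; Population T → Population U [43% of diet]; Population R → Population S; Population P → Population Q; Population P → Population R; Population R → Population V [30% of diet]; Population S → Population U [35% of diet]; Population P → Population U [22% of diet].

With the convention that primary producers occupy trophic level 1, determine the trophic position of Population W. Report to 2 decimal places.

Population Q: 1 + 1 = 2
Population R: 1 + 1 = 2
Population S: 1 + 2 = 3
Population T: 1 + 3 = 4
Population U: 1 + (0.35×3 + 0.43×4 + 0.22×1) = 3.99
Population V: 1 + (0.53×3 + 0.3×2 + 0.17×2) = 3.53
Population W: 1 + (0.64×3.53 + 0.36×2) = 3.9792

3.98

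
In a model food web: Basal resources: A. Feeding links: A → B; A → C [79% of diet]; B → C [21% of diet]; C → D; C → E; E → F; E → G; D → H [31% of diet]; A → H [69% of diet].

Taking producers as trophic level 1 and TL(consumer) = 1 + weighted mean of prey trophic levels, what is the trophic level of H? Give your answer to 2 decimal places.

B: 1 + 1 = 2
C: 1 + (0.79×1 + 0.21×2) = 2.21
D: 1 + 2.21 = 3.21
E: 1 + 2.21 = 3.21
F: 1 + 3.21 = 4.21
G: 1 + 3.21 = 4.21
H: 1 + (0.31×3.21 + 0.69×1) = 2.6851

2.69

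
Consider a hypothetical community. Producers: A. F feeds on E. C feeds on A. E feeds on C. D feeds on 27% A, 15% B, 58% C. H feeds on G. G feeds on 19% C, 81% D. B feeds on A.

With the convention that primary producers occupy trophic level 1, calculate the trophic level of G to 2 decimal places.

B: 1 + 1 = 2
C: 1 + 1 = 2
D: 1 + (0.27×1 + 0.15×2 + 0.58×2) = 2.73
E: 1 + 2 = 3
F: 1 + 3 = 4
G: 1 + (0.19×2 + 0.81×2.73) = 3.5913
H: 1 + 3.5913 = 4.5913

3.59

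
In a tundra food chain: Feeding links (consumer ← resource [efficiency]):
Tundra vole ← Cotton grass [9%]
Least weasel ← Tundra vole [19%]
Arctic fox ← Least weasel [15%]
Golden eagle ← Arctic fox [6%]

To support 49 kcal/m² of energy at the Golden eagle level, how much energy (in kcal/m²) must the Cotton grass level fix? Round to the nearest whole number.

Cumulative transfer efficiency: 0.09 × 0.19 × 0.15 × 0.06 = 0.0001539
Cotton grass energy = 49 / 0.0001539 = 318389 kcal/m²

318389 kcal/m²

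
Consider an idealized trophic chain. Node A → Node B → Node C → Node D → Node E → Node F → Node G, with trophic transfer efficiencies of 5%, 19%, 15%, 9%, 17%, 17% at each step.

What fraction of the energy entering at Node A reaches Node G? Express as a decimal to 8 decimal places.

0.00000371

Product of link efficiencies: 0.05 × 0.19 × 0.15 × 0.09 × 0.17 × 0.17 = 0.000003706425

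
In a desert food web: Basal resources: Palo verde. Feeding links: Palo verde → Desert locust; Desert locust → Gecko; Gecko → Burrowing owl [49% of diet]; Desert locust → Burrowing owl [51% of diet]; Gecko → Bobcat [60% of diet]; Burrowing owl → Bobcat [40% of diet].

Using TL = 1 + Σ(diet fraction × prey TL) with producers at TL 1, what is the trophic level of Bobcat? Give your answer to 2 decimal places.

Desert locust: 1 + 1 = 2
Gecko: 1 + 2 = 3
Burrowing owl: 1 + (0.49×3 + 0.51×2) = 3.49
Bobcat: 1 + (0.6×3 + 0.4×3.49) = 4.196

4.20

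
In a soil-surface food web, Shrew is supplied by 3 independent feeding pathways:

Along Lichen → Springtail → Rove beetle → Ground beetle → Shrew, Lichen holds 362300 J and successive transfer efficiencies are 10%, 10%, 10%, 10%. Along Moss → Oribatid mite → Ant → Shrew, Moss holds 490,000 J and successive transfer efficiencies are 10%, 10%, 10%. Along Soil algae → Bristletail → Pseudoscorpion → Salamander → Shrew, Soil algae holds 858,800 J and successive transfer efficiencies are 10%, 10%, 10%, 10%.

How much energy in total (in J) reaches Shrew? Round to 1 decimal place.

612.1 J

Via Lichen: 362300 × 0.1 × 0.1 × 0.1 × 0.1 = 36.23 J
Via Moss: 490000 × 0.1 × 0.1 × 0.1 = 490 J
Via Soil algae: 858800 × 0.1 × 0.1 × 0.1 × 0.1 = 85.88 J
Total at Shrew: 36.23 + 490 + 85.88 = 612.11 J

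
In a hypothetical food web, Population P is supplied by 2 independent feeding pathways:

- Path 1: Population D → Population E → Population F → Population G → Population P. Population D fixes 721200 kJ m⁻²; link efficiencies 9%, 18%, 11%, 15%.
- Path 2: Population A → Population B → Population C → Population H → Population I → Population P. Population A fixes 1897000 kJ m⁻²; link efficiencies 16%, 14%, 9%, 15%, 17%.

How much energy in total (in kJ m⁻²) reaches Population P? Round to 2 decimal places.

Path 1: 721200 × 0.09 × 0.18 × 0.11 × 0.15 = 192.77676 kJ m⁻²
Path 2: 1897000 × 0.16 × 0.14 × 0.09 × 0.15 × 0.17 = 97.520976 kJ m⁻²
Total at Population P: 192.77676 + 97.520976 = 290.297736 kJ m⁻²

290.30 kJ m⁻²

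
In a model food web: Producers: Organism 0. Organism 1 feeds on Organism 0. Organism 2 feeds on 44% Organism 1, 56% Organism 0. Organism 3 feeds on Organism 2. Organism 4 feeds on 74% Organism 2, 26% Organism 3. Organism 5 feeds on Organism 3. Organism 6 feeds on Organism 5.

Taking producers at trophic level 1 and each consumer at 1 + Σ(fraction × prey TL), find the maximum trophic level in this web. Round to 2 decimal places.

5.44

Organism 1: 1 + 1 = 2
Organism 2: 1 + (0.44×2 + 0.56×1) = 2.44
Organism 3: 1 + 2.44 = 3.44
Organism 4: 1 + (0.74×2.44 + 0.26×3.44) = 3.7
Organism 5: 1 + 3.44 = 4.44
Organism 6: 1 + 4.44 = 5.44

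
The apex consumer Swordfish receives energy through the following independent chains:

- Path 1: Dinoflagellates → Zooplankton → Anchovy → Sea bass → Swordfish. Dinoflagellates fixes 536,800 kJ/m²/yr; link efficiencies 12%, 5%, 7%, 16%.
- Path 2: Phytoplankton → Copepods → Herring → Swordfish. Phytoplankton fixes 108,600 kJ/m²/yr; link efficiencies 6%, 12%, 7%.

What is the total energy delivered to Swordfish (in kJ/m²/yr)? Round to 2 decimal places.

90.81 kJ/m²/yr

Path 1: 536800 × 0.12 × 0.05 × 0.07 × 0.16 = 36.07296 kJ/m²/yr
Path 2: 108600 × 0.06 × 0.12 × 0.07 = 54.7344 kJ/m²/yr
Total at Swordfish: 36.07296 + 54.7344 = 90.80736 kJ/m²/yr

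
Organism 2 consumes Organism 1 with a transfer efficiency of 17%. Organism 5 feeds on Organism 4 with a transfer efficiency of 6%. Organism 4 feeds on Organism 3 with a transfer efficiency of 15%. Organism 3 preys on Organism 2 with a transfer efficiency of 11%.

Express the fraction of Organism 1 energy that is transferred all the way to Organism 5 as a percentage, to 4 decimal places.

Product of link efficiencies: 0.17 × 0.11 × 0.15 × 0.06 = 0.0001683
As a percentage: 0.0001683 × 100 = 0.0168%

0.0168%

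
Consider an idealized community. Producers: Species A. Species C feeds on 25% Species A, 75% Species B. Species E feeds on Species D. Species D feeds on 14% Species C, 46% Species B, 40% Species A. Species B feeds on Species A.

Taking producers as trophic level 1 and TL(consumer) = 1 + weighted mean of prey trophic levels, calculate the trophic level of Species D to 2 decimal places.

Species B: 1 + 1 = 2
Species C: 1 + (0.25×1 + 0.75×2) = 2.75
Species D: 1 + (0.14×2.75 + 0.46×2 + 0.4×1) = 2.705
Species E: 1 + 2.705 = 3.705

2.71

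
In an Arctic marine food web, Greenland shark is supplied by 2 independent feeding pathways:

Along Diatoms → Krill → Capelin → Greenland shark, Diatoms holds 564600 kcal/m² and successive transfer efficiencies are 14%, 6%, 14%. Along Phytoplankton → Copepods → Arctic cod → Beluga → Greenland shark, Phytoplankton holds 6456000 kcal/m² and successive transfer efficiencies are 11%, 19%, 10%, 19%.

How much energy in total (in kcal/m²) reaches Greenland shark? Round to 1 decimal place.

3227.6 kcal/m²

Via Diatoms: 564600 × 0.14 × 0.06 × 0.14 = 663.9696 kcal/m²
Via Phytoplankton: 6456000 × 0.11 × 0.19 × 0.1 × 0.19 = 2563.6776 kcal/m²
Total at Greenland shark: 663.9696 + 2563.6776 = 3227.6472 kcal/m²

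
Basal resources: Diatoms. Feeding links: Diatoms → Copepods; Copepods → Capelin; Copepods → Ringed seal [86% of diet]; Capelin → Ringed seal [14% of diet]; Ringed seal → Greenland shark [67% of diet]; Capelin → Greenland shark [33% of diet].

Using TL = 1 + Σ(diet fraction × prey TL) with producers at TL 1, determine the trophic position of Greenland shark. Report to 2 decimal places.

4.09

Copepods: 1 + 1 = 2
Capelin: 1 + 2 = 3
Ringed seal: 1 + (0.86×2 + 0.14×3) = 3.14
Greenland shark: 1 + (0.67×3.14 + 0.33×3) = 4.0938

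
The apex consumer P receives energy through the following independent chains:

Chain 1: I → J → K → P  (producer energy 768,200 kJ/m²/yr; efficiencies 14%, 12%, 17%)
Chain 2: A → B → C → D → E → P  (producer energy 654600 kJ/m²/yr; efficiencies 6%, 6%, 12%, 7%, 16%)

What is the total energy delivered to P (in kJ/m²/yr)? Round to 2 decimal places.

2197.15 kJ/m²/yr

Chain 1: 768200 × 0.14 × 0.12 × 0.17 = 2193.9792 kJ/m²/yr
Chain 2: 654600 × 0.06 × 0.06 × 0.12 × 0.07 × 0.16 = 3.16721664 kJ/m²/yr
Total at P: 2193.9792 + 3.16721664 = 2197.14641664 kJ/m²/yr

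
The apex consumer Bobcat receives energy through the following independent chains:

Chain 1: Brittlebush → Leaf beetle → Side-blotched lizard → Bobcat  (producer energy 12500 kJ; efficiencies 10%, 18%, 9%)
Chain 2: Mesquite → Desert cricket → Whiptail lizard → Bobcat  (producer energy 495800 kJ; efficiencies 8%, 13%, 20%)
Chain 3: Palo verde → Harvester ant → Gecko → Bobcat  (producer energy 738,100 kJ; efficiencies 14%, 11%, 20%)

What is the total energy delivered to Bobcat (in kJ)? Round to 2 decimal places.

Chain 1: 12500 × 0.1 × 0.18 × 0.09 = 20.25 kJ
Chain 2: 495800 × 0.08 × 0.13 × 0.2 = 1031.264 kJ
Chain 3: 738100 × 0.14 × 0.11 × 0.2 = 2273.348 kJ
Total at Bobcat: 20.25 + 1031.264 + 2273.348 = 3324.862 kJ

3324.86 kJ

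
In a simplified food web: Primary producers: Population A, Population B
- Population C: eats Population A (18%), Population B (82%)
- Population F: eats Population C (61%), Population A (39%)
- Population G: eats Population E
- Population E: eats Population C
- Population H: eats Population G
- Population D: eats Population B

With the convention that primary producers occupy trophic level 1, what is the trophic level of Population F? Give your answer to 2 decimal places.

Population C: 1 + (0.18×1 + 0.82×1) = 2
Population D: 1 + 1 = 2
Population E: 1 + 2 = 3
Population F: 1 + (0.61×2 + 0.39×1) = 2.61
Population G: 1 + 3 = 4
Population H: 1 + 4 = 5

2.61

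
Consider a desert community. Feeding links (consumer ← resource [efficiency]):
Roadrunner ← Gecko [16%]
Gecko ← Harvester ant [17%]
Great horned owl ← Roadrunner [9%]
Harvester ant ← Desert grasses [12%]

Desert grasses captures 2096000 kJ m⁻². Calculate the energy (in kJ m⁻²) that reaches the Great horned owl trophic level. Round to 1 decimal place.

Harvester ant: 2096000 × 0.12 = 251520 kJ m⁻²
Gecko: 251520 × 0.17 = 42758.4 kJ m⁻²
Roadrunner: 42758.4 × 0.16 = 6841.344 kJ m⁻²
Great horned owl: 6841.344 × 0.09 = 615.72096 kJ m⁻²

615.7 kJ m⁻²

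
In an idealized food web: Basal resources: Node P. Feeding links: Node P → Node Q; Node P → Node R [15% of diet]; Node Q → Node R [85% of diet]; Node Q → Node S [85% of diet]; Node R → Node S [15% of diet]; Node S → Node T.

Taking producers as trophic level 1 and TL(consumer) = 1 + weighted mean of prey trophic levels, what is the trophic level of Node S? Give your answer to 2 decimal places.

3.13

Node Q: 1 + 1 = 2
Node R: 1 + (0.15×1 + 0.85×2) = 2.85
Node S: 1 + (0.85×2 + 0.15×2.85) = 3.1275
Node T: 1 + 3.1275 = 4.1275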